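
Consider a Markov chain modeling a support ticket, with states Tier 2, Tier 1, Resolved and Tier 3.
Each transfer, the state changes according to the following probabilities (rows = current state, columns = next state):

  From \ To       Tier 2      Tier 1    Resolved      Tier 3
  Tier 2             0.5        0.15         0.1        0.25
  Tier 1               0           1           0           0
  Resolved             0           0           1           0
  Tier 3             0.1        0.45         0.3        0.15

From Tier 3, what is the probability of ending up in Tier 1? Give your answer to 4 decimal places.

Let h(s) be the probability of absorption at Tier 1 starting from transient state s. Then h(Tier 1) = 1 and h(Resolved) = 0. By first-step analysis:
h(Tier 2) = 0.5·h(Tier 2) + 0.15·1 + 0.1·0 + 0.25·h(Tier 3)
h(Tier 3) = 0.1·h(Tier 2) + 0.45·1 + 0.3·0 + 0.15·h(Tier 3)
Solving: h(Tier 2) = 0.6000, h(Tier 3) = 0.6000.
Starting from Tier 3, the probability is 0.6000.

0.6000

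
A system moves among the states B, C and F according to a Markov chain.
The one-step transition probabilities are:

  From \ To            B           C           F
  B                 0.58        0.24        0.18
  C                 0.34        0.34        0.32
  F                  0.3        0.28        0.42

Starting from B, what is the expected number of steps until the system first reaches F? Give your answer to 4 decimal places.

4.6012

Let t(s) be the expected number of steps to first reach F from state s, with t(F) = 0. Conditioning on the first step:
t(B) = 1 + 0.58·t(B) + 0.24·t(C)
t(C) = 1 + 0.34·t(B) + 0.34·t(C)
Solving: t(B) = 4.6012, t(C) = 3.8855.
Expected steps from B to F: 4.6012.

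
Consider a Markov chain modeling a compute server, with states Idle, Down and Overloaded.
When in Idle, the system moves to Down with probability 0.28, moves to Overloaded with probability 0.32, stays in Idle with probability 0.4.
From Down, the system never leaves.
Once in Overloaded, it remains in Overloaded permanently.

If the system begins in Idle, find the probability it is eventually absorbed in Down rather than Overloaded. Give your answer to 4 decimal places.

0.4667

Let h(s) be the probability of absorption at Down starting from transient state s. Then h(Down) = 1 and h(Overloaded) = 0. By first-step analysis:
h(Idle) = 0.4·h(Idle) + 0.28·1 + 0.32·0
Solving: h(Idle) = 0.4667.
Starting from Idle, the probability is 0.4667.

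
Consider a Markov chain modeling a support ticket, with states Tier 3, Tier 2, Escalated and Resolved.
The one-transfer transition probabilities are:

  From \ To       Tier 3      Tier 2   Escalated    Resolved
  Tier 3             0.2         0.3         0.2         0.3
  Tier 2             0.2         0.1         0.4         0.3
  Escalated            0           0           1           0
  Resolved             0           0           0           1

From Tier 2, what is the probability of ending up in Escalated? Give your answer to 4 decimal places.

Let h(s) be the probability of absorption at Escalated starting from transient state s. Then h(Escalated) = 1 and h(Resolved) = 0. By first-step analysis:
h(Tier 3) = 0.2·h(Tier 3) + 0.3·h(Tier 2) + 0.2·1 + 0.3·0
h(Tier 2) = 0.2·h(Tier 3) + 0.1·h(Tier 2) + 0.4·1 + 0.3·0
Solving: h(Tier 3) = 0.4545, h(Tier 2) = 0.5455.
Starting from Tier 2, the probability is 0.5455.

0.5455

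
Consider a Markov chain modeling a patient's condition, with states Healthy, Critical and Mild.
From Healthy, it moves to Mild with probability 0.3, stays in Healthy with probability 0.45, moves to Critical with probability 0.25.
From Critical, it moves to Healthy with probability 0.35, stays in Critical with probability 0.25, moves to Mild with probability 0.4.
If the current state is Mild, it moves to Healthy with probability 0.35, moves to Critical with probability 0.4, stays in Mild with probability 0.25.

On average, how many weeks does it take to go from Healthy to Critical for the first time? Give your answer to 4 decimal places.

3.4146

Let t(s) be the expected number of weeks to first reach Critical from state s, with t(Critical) = 0. Conditioning on the first week:
t(Healthy) = 1 + 0.45·t(Healthy) + 0.3·t(Mild)
t(Mild) = 1 + 0.35·t(Healthy) + 0.25·t(Mild)
Solving: t(Healthy) = 3.4146, t(Mild) = 2.9268.
Expected weeks from Healthy to Critical: 3.4146.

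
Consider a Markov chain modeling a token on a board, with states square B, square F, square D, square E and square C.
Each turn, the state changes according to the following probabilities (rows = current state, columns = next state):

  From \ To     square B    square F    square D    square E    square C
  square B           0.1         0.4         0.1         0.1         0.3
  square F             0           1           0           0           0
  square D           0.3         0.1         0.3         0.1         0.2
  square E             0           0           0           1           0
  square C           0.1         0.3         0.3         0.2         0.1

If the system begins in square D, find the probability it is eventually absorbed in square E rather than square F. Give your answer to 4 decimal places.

0.3693

Let h(s) be the probability of absorption at square E starting from transient state s. Then h(square E) = 1 and h(square F) = 0. By first-step analysis:
h(square B) = 0.1·h(square B) + 0.4·0 + 0.1·h(square D) + 0.1·1 + 0.3·h(square C)
h(square D) = 0.3·h(square B) + 0.1·0 + 0.3·h(square D) + 0.1·1 + 0.2·h(square C)
h(square C) = 0.1·h(square B) + 0.3·0 + 0.3·h(square D) + 0.2·1 + 0.1·h(square C)
Solving: h(square B) = 0.2775, h(square D) = 0.3693, h(square C) = 0.3761.
Starting from square D, the probability is 0.3693.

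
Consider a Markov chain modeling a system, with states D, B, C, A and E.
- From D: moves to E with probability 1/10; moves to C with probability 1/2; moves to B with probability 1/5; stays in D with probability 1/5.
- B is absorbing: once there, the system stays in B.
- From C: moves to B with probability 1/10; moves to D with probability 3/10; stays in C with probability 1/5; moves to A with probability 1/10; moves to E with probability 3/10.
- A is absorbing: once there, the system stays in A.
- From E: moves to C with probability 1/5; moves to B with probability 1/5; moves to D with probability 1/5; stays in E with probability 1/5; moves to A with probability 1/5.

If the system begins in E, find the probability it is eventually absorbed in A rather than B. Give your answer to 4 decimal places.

0.4247

Let h(s) be the probability of absorption at A starting from transient state s. Then h(A) = 1 and h(B) = 0. By first-step analysis:
h(D) = 0.2·h(D) + 0.2·0 + 0.5·h(C) + 0.1·h(E)
h(C) = 0.3·h(D) + 0.1·0 + 0.2·h(C) + 0.1·1 + 0.3·h(E)
h(E) = 0.2·h(D) + 0.2·0 + 0.2·h(C) + 0.2·1 + 0.2·h(E)
Solving: h(D) = 0.3014, h(C) = 0.3973, h(E) = 0.4247.
Starting from E, the probability is 0.4247.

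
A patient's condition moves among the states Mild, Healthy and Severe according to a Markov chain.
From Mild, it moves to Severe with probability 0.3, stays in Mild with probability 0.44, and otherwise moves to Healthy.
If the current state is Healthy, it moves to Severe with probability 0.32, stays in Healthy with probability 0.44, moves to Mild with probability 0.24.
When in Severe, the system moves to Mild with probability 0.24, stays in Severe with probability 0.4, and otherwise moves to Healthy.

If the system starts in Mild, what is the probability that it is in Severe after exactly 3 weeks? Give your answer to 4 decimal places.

0.3403

Propagate the distribution vector 3 weeks from Mild.
After 0 weeks: (1.0000, 0.0000, 0.0000)
After 1 week: (0.4400, 0.2600, 0.3000)
After 2 weeks: (0.3280, 0.3368, 0.3352)
After 3 weeks: (0.3056, 0.3541, 0.3403)
P(in Severe after 3 weeks) = 0.3403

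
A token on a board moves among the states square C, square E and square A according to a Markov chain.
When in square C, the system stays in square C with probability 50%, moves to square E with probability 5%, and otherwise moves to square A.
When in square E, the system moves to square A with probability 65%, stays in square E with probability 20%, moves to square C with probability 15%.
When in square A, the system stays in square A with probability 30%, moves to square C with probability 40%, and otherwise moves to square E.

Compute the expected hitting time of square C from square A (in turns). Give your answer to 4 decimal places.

Let t(s) be the expected number of turns to first reach square C from state s, with t(square C) = 0. Conditioning on the first turn:
t(square E) = 1 + 0.2·t(square E) + 0.65·t(square A)
t(square A) = 1 + 0.3·t(square E) + 0.3·t(square A)
Solving: t(square E) = 3.6986, t(square A) = 3.0137.
Expected turns from square A to square C: 3.0137.

3.0137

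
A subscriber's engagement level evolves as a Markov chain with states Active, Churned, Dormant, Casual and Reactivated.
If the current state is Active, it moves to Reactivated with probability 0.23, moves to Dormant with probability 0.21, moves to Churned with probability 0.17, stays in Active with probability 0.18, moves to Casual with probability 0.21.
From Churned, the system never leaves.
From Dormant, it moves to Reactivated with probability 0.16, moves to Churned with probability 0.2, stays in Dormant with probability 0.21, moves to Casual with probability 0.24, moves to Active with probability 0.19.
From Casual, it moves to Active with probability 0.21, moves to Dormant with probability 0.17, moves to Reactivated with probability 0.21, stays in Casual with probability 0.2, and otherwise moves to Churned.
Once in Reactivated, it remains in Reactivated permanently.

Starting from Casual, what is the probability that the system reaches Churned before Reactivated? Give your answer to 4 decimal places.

0.4943

Let h(s) be the probability of absorption at Churned starting from transient state s. Then h(Churned) = 1 and h(Reactivated) = 0. By first-step analysis:
h(Active) = 0.18·h(Active) + 0.17·1 + 0.21·h(Dormant) + 0.21·h(Casual) + 0.23·0
h(Dormant) = 0.19·h(Active) + 0.2·1 + 0.21·h(Dormant) + 0.24·h(Casual) + 0.16·0
h(Casual) = 0.21·h(Active) + 0.21·1 + 0.17·h(Dormant) + 0.2·h(Casual) + 0.21·0
Solving: h(Active) = 0.4659, h(Dormant) = 0.5154, h(Casual) = 0.4943.
Starting from Casual, the probability is 0.4943.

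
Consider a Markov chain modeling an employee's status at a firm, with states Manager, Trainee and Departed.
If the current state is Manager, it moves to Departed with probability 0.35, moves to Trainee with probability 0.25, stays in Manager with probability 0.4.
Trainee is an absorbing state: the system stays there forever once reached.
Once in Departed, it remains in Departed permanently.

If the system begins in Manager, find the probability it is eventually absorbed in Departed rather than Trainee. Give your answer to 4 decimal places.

Let h(s) be the probability of absorption at Departed starting from transient state s. Then h(Departed) = 1 and h(Trainee) = 0. By first-step analysis:
h(Manager) = 0.4·h(Manager) + 0.25·0 + 0.35·1
Solving: h(Manager) = 0.5833.
Starting from Manager, the probability is 0.5833.

0.5833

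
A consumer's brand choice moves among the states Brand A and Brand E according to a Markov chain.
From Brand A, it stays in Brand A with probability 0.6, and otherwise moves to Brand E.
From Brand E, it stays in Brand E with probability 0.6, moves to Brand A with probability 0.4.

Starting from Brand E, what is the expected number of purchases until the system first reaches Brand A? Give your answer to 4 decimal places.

2.5000

Let t(s) be the expected number of purchases to first reach Brand A from state s, with t(Brand A) = 0. Conditioning on the first purchase:
t(Brand E) = 1 + 0.6·t(Brand E)
Solving: t(Brand E) = 2.5000.
Expected purchases from Brand E to Brand A: 2.5000.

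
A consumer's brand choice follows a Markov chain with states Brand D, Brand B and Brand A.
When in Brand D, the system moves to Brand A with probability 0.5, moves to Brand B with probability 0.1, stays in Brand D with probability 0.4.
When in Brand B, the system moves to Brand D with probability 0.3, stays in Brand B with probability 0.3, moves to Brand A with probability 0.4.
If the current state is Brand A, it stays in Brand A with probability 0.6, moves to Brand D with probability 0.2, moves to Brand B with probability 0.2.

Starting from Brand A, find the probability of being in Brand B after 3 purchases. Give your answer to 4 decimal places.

Propagate the distribution vector 3 purchases from Brand A.
After 0 purchases: (0.0000, 0.0000, 1.0000)
After 1 purchase: (0.2000, 0.2000, 0.6000)
After 2 purchases: (0.2600, 0.2000, 0.5400)
After 3 purchases: (0.2720, 0.1940, 0.5340)
P(in Brand B after 3 purchases) = 0.1940

0.1940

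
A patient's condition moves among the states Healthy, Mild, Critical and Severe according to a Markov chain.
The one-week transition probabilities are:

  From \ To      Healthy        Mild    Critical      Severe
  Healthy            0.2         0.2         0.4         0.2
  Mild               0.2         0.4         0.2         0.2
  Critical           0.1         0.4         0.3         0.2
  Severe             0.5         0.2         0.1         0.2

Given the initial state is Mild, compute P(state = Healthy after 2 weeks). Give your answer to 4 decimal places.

0.2400

Propagate the distribution vector 2 weeks from Mild.
After 0 weeks: (0.0000, 1.0000, 0.0000, 0.0000)
After 1 week: (0.2000, 0.4000, 0.2000, 0.2000)
After 2 weeks: (0.2400, 0.3200, 0.2400, 0.2000)
P(in Healthy after 2 weeks) = 0.2400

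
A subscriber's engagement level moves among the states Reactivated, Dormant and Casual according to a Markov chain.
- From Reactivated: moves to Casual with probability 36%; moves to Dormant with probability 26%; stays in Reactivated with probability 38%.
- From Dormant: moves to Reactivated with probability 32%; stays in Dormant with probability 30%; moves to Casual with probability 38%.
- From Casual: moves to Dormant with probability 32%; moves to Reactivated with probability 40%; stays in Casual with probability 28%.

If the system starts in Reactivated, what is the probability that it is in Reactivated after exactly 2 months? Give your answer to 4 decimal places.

0.3716

Sum over the intermediate state after 1 month:
P = P(Reactivated→Reactivated)·P(Reactivated→Reactivated) + P(Reactivated→Dormant)·P(Dormant→Reactivated) + P(Reactivated→Casual)·P(Casual→Reactivated)
  = 0.38×0.38 + 0.26×0.32 + 0.36×0.4
  = 0.1444 + 0.0832 + 0.1440 = 0.3716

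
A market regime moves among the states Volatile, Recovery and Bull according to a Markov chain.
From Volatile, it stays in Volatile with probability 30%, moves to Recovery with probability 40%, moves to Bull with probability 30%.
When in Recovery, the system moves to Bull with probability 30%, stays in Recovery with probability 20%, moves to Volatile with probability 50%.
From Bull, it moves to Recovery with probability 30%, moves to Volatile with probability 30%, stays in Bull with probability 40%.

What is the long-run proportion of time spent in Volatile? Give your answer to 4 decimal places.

Let the stationary distribution be π with π = πP and π_1 + π_2 + π_3 = 1.
π_1 = 0.3·π_1 + 0.5·π_2 + 0.3·π_3
π_2 = 0.4·π_1 + 0.2·π_2 + 0.3·π_3
Solving with the normalization constraint gives π = (0.3611, 0.3056, 0.3333).
So the stationary probability of Volatile is 0.3611.

0.3611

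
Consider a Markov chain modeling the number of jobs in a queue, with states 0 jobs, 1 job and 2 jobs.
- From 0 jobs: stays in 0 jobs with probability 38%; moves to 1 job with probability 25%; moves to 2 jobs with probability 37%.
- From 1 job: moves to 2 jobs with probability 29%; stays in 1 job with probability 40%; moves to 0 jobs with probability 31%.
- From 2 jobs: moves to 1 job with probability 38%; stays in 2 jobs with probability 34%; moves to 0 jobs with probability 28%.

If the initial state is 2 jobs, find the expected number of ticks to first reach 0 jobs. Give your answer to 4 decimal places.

3.4290

Let t(s) be the expected number of ticks to first reach 0 jobs from state s, with t(0 jobs) = 0. Conditioning on the first tick:
t(1 job) = 1 + 0.4·t(1 job) + 0.29·t(2 jobs)
t(2 jobs) = 1 + 0.38·t(1 job) + 0.34·t(2 jobs)
Solving: t(1 job) = 3.3240, t(2 jobs) = 3.4290.
Expected ticks from 2 jobs to 0 jobs: 3.4290.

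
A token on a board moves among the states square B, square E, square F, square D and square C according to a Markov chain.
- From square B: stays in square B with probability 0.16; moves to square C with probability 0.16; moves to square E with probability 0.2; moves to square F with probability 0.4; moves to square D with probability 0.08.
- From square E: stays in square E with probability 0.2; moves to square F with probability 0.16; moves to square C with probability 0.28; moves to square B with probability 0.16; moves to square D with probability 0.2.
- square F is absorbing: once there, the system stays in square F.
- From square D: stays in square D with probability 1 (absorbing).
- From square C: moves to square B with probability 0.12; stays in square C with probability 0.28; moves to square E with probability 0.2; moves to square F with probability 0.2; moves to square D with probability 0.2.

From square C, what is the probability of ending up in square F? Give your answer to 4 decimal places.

Let h(s) be the probability of absorption at square F starting from transient state s. Then h(square F) = 1 and h(square D) = 0. By first-step analysis:
h(square B) = 0.16·h(square B) + 0.2·h(square E) + 0.4·1 + 0.08·0 + 0.16·h(square C)
h(square E) = 0.16·h(square B) + 0.2·h(square E) + 0.16·1 + 0.2·0 + 0.28·h(square C)
h(square C) = 0.12·h(square B) + 0.2·h(square E) + 0.2·1 + 0.2·0 + 0.28·h(square C)
Solving: h(square B) = 0.7061, h(square E) = 0.5313, h(square C) = 0.5430.
Starting from square C, the probability is 0.5430.

0.5430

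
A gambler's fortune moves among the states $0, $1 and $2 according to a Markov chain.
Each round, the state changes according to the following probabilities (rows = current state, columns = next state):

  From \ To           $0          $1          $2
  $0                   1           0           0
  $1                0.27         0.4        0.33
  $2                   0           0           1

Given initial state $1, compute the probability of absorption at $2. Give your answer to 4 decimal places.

0.5500

Let h(s) be the probability of absorption at $2 starting from transient state s. Then h($2) = 1 and h($0) = 0. By first-step analysis:
h($1) = 0.27·0 + 0.4·h($1) + 0.33·1
Solving: h($1) = 0.5500.
Starting from $1, the probability is 0.5500.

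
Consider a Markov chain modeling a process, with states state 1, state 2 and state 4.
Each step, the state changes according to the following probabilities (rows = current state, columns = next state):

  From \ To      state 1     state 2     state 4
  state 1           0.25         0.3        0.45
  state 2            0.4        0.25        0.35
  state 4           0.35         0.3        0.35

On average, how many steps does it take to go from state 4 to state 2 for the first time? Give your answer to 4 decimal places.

3.3333

Let t(s) be the expected number of steps to first reach state 2 from state s, with t(state 2) = 0. Conditioning on the first step:
t(state 1) = 1 + 0.25·t(state 1) + 0.45·t(state 4)
t(state 4) = 1 + 0.35·t(state 1) + 0.35·t(state 4)
Solving: t(state 1) = 3.3333, t(state 4) = 3.3333.
Expected steps from state 4 to state 2: 3.3333.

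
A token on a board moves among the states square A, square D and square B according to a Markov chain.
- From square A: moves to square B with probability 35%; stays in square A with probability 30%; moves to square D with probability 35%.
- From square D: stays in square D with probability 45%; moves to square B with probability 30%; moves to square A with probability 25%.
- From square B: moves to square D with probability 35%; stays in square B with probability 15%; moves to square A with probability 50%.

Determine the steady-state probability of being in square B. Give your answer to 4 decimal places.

Let the stationary distribution be π with π = πP and π_1 + π_2 + π_3 = 1.
π_1 = 0.3·π_1 + 0.25·π_2 + 0.5·π_3
π_2 = 0.35·π_1 + 0.45·π_2 + 0.35·π_3
Solving with the normalization constraint gives π = (0.3356, 0.3889, 0.2755).
So the stationary probability of square B is 0.2755.

0.2755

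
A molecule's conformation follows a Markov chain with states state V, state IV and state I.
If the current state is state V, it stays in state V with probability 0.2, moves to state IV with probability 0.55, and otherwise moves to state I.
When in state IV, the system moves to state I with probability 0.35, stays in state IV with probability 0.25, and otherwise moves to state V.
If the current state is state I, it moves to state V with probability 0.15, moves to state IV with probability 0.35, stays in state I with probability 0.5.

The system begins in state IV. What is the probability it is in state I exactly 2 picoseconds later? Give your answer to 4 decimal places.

0.3625

Sum over the intermediate state after 1 picosecond:
P = P(state IV→state V)·P(state V→state I) + P(state IV→state IV)·P(state IV→state I) + P(state IV→state I)·P(state I→state I)
  = 0.4×0.25 + 0.25×0.35 + 0.35×0.5
  = 0.1000 + 0.0875 + 0.1750 = 0.3625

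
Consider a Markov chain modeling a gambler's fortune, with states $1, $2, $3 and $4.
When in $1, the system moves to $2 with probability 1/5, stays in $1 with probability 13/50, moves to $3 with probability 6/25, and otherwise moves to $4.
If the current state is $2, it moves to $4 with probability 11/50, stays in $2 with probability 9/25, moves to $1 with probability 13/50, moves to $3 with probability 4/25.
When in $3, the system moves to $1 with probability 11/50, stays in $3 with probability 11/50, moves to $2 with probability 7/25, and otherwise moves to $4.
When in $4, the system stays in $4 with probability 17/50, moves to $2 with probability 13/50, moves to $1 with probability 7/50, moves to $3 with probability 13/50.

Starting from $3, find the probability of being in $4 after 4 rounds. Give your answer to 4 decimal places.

Propagate the distribution vector 4 rounds from $3.
After 0 rounds: (0.0000, 0.0000, 1.0000, 0.0000)
After 1 round: (0.2200, 0.2800, 0.2200, 0.2800)
After 2 rounds: (0.2176, 0.2792, 0.2188, 0.2844)
After 3 rounds: (0.2171, 0.2792, 0.2190, 0.2847)
After 4 rounds: (0.2171, 0.2793, 0.2190, 0.2847)
P(in $4 after 4 rounds) = 0.2847

0.2847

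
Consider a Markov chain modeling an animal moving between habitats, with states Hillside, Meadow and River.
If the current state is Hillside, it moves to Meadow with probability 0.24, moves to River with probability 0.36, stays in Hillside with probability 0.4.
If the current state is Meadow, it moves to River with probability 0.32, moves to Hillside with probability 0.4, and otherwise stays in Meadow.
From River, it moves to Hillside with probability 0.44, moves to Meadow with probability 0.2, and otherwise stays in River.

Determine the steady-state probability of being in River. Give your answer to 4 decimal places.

Let the stationary distribution be π with π = πP and π_1 + π_2 + π_3 = 1.
π_1 = 0.4·π_1 + 0.4·π_2 + 0.44·π_3
π_2 = 0.24·π_1 + 0.28·π_2 + 0.2·π_3
Solving with the normalization constraint gives π = (0.4140, 0.2354, 0.3506).
So the stationary probability of River is 0.3506.

0.3506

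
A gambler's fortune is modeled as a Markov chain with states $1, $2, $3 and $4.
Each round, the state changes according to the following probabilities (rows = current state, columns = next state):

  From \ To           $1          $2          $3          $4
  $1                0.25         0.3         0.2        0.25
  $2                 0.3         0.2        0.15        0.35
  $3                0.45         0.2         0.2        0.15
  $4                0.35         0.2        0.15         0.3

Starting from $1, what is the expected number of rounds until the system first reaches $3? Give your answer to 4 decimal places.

5.7729

Let t(s) be the expected number of rounds to first reach $3 from state s, with t($3) = 0. Conditioning on the first round:
t($1) = 1 + 0.25·t($1) + 0.3·t($2) + 0.25·t($4)
t($2) = 1 + 0.3·t($1) + 0.2·t($2) + 0.35·t($4)
t($4) = 1 + 0.35·t($1) + 0.2·t($2) + 0.3·t($4)
Solving: t($1) = 5.7729, t($2) = 6.0602, t($4) = 6.0465.
Expected rounds from $1 to $3: 5.7729.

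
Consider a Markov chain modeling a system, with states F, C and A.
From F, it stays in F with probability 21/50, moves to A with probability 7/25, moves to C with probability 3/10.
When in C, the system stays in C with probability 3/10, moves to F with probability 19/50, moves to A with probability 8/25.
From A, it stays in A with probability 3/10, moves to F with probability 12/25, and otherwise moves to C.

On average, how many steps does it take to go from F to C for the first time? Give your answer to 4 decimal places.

3.6082

Let t(s) be the expected number of steps to first reach C from state s, with t(C) = 0. Conditioning on the first step:
t(F) = 1 + 0.42·t(F) + 0.28·t(A)
t(A) = 1 + 0.48·t(F) + 0.3·t(A)
Solving: t(F) = 3.6082, t(A) = 3.9028.
Expected steps from F to C: 3.6082.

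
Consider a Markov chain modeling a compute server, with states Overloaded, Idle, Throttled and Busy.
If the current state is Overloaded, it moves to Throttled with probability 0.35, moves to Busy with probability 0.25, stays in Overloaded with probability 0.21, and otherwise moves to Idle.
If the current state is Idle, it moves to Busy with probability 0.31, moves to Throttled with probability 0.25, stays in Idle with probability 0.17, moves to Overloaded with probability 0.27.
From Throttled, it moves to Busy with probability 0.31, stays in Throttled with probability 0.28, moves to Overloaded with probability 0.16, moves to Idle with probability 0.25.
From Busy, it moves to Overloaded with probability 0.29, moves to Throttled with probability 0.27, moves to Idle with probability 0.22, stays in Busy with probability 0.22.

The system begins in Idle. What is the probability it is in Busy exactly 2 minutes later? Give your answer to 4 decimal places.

Propagate the distribution vector 2 minutes from Idle.
After 0 minutes: (0.0000, 1.0000, 0.0000, 0.0000)
After 1 minute: (0.2700, 0.1700, 0.2500, 0.3100)
After 2 minutes: (0.2325, 0.2109, 0.2907, 0.2659)
P(in Busy after 2 minutes) = 0.2659

0.2659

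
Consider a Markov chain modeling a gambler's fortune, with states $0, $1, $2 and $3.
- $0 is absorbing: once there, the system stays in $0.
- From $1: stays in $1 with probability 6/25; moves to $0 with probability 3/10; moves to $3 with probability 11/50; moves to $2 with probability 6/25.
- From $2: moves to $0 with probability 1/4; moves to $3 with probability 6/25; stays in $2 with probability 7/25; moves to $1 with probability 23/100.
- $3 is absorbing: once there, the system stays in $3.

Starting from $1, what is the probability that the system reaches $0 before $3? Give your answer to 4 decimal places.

Let h(s) be the probability of absorption at $0 starting from transient state s. Then h($0) = 1 and h($3) = 0. By first-step analysis:
h($1) = 0.3·1 + 0.24·h($1) + 0.24·h($2) + 0.22·0
h($2) = 0.25·1 + 0.23·h($1) + 0.28·h($2) + 0.24·0
Solving: h($1) = 0.5610, h($2) = 0.5264.
Starting from $1, the probability is 0.5610.

0.5610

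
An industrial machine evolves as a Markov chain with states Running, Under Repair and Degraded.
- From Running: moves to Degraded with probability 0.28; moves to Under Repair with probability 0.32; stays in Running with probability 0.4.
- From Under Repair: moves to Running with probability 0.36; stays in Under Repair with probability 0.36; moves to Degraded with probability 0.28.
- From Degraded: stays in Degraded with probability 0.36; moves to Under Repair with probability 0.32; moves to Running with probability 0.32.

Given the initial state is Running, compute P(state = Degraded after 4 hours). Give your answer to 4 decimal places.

0.3043

Propagate the distribution vector 4 hours from Running.
After 0 hours: (1.0000, 0.0000, 0.0000)
After 1 hour: (0.4000, 0.3200, 0.2800)
After 2 hours: (0.3648, 0.3328, 0.3024)
After 3 hours: (0.3625, 0.3333, 0.3042)
After 4 hours: (0.3623, 0.3333, 0.3043)
P(in Degraded after 4 hours) = 0.3043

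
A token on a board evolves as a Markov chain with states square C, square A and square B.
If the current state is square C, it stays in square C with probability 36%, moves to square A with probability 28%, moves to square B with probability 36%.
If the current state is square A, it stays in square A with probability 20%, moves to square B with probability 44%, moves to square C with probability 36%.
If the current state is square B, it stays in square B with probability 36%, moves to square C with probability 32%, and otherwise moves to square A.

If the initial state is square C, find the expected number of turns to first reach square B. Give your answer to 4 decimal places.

Let t(s) be the expected number of turns to first reach square B from state s, with t(square B) = 0. Conditioning on the first turn:
t(square C) = 1 + 0.36·t(square C) + 0.28·t(square A)
t(square A) = 1 + 0.36·t(square C) + 0.2·t(square A)
Solving: t(square C) = 2.6265, t(square A) = 2.4319.
Expected turns from square C to square B: 2.6265.

2.6265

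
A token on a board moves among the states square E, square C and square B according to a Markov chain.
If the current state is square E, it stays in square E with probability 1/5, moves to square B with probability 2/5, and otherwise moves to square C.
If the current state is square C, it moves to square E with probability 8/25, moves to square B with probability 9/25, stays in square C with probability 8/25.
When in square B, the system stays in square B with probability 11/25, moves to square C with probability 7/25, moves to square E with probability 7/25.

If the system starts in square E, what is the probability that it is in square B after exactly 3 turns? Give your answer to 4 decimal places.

Propagate the distribution vector 3 turns from square E.
After 0 turns: (1.0000, 0.0000, 0.0000)
After 1 turn: (0.2000, 0.4000, 0.4000)
After 2 turns: (0.2800, 0.3200, 0.4000)
After 3 turns: (0.2704, 0.3264, 0.4032)
P(in square B after 3 turns) = 0.4032

0.4032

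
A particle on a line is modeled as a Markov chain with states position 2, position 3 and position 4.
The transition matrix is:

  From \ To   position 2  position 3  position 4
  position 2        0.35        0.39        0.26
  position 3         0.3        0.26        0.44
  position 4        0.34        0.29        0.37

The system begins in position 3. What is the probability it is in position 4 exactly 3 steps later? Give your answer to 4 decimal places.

Propagate the distribution vector 3 steps from position 3.
After 0 steps: (0.0000, 1.0000, 0.0000)
After 1 step: (0.3000, 0.2600, 0.4400)
After 2 steps: (0.3326, 0.3122, 0.3552)
After 3 steps: (0.3308, 0.3139, 0.3553)
P(in position 4 after 3 steps) = 0.3553

0.3553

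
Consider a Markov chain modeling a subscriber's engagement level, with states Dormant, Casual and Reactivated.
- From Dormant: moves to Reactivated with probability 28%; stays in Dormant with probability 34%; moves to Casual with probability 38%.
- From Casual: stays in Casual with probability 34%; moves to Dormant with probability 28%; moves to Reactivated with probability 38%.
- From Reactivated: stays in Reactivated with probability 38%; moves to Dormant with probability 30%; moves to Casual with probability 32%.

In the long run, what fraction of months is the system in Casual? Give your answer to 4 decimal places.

0.3452

Let the stationary distribution be π with π = πP and π_1 + π_2 + π_3 = 1.
π_1 = 0.34·π_1 + 0.28·π_2 + 0.3·π_3
π_2 = 0.38·π_1 + 0.34·π_2 + 0.32·π_3
Solving with the normalization constraint gives π = (0.3053, 0.3452, 0.3495).
So the stationary probability of Casual is 0.3452.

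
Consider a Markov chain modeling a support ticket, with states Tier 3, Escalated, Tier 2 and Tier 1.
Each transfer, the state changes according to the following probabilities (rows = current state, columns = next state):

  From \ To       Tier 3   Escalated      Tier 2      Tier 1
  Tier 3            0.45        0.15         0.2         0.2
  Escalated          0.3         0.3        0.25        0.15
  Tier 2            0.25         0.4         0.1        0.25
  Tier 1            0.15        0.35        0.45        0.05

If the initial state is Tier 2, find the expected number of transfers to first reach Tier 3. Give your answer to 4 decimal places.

Let t(s) be the expected number of transfers to first reach Tier 3 from state s, with t(Tier 3) = 0. Conditioning on the first transfer:
t(Escalated) = 1 + 0.3·t(Escalated) + 0.25·t(Tier 2) + 0.15·t(Tier 1)
t(Tier 2) = 1 + 0.4·t(Escalated) + 0.1·t(Tier 2) + 0.25·t(Tier 1)
t(Tier 1) = 1 + 0.35·t(Escalated) + 0.45·t(Tier 2) + 0.05·t(Tier 1)
Solving: t(Escalated) = 3.7885, t(Tier 2) = 4.0015, t(Tier 1) = 4.3439.
Expected transfers from Tier 2 to Tier 3: 4.0015.

4.0015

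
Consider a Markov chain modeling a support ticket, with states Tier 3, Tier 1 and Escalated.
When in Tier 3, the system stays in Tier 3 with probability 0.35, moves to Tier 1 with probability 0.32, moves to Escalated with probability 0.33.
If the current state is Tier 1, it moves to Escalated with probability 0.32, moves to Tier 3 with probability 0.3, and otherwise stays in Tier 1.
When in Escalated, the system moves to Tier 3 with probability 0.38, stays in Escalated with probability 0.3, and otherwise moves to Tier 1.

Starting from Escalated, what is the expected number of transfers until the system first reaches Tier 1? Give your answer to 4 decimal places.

3.1250

Let t(s) be the expected number of transfers to first reach Tier 1 from state s, with t(Tier 1) = 0. Conditioning on the first transfer:
t(Tier 3) = 1 + 0.35·t(Tier 3) + 0.33·t(Escalated)
t(Escalated) = 1 + 0.38·t(Tier 3) + 0.3·t(Escalated)
Solving: t(Tier 3) = 3.1250, t(Escalated) = 3.1250.
Expected transfers from Escalated to Tier 1: 3.1250.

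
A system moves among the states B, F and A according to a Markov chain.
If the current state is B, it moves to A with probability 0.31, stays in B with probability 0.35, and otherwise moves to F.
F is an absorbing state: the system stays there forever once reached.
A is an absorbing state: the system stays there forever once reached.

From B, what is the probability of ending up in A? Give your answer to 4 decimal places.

Let h(s) be the probability of absorption at A starting from transient state s. Then h(A) = 1 and h(F) = 0. By first-step analysis:
h(B) = 0.35·h(B) + 0.34·0 + 0.31·1
Solving: h(B) = 0.4769.
Starting from B, the probability is 0.4769.

0.4769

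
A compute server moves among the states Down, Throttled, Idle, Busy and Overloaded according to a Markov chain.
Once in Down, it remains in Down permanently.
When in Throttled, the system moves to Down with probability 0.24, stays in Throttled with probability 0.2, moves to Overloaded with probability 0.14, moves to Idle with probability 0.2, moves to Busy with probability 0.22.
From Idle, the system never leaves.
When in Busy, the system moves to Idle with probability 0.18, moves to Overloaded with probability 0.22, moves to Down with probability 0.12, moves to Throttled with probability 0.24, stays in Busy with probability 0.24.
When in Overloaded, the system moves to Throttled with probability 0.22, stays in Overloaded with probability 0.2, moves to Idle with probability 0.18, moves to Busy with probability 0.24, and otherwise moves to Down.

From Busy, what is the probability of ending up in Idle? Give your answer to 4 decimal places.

0.5433

Let h(s) be the probability of absorption at Idle starting from transient state s. Then h(Idle) = 1 and h(Down) = 0. By first-step analysis:
h(Throttled) = 0.24·0 + 0.2·h(Throttled) + 0.2·1 + 0.22·h(Busy) + 0.14·h(Overloaded)
h(Busy) = 0.12·0 + 0.24·h(Throttled) + 0.18·1 + 0.24·h(Busy) + 0.22·h(Overloaded)
h(Overloaded) = 0.16·0 + 0.22·h(Throttled) + 0.18·1 + 0.24·h(Busy) + 0.2·h(Overloaded)
Solving: h(Throttled) = 0.4909, h(Busy) = 0.5433, h(Overloaded) = 0.5230.
Starting from Busy, the probability is 0.5433.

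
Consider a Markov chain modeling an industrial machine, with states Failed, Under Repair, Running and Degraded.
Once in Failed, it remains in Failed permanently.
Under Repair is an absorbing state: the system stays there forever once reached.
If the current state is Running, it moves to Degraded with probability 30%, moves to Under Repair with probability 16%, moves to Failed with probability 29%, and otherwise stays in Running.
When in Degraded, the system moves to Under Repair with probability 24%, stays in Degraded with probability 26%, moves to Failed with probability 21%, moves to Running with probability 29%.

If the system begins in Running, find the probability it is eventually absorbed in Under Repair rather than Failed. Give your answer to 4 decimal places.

Let h(s) be the probability of absorption at Under Repair starting from transient state s. Then h(Under Repair) = 1 and h(Failed) = 0. By first-step analysis:
h(Running) = 0.29·0 + 0.16·1 + 0.25·h(Running) + 0.3·h(Degraded)
h(Degraded) = 0.21·0 + 0.24·1 + 0.29·h(Running) + 0.26·h(Degraded)
Solving: h(Running) = 0.4068, h(Degraded) = 0.4838.
Starting from Running, the probability is 0.4068.

0.4068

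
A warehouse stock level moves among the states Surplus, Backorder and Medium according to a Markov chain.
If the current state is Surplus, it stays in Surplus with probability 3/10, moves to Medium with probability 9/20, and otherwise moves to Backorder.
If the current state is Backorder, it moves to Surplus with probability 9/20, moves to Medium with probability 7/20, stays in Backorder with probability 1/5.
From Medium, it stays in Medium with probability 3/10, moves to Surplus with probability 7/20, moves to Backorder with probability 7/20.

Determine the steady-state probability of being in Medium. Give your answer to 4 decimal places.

0.3676

Let the stationary distribution be π with π = πP and π_1 + π_2 + π_3 = 1.
π_1 = 0.3·π_1 + 0.45·π_2 + 0.35·π_3
π_2 = 0.25·π_1 + 0.2·π_2 + 0.35·π_3
Solving with the normalization constraint gives π = (0.3593, 0.2731, 0.3676).
So the stationary probability of Medium is 0.3676.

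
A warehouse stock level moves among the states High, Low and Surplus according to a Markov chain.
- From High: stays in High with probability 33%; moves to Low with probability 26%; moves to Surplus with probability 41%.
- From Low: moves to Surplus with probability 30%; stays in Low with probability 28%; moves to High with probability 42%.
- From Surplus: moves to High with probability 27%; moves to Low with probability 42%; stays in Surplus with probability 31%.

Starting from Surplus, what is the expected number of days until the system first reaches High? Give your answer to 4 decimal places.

3.0744

Let t(s) be the expected number of days to first reach High from state s, with t(High) = 0. Conditioning on the first day:
t(Low) = 1 + 0.28·t(Low) + 0.3·t(Surplus)
t(Surplus) = 1 + 0.42·t(Low) + 0.31·t(Surplus)
Solving: t(Low) = 2.6699, t(Surplus) = 3.0744.
Expected days from Surplus to High: 3.0744.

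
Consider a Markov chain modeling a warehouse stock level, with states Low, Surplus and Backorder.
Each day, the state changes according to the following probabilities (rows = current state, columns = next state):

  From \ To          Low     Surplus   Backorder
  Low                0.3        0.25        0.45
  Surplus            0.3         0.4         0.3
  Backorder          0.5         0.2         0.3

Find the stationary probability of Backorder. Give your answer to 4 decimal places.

0.3557

Let the stationary distribution be π with π = πP and π_1 + π_2 + π_3 = 1.
π_1 = 0.3·π_1 + 0.3·π_2 + 0.5·π_3
π_2 = 0.25·π_1 + 0.4·π_2 + 0.2·π_3
Solving with the normalization constraint gives π = (0.3711, 0.2732, 0.3557).
So the stationary probability of Backorder is 0.3557.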